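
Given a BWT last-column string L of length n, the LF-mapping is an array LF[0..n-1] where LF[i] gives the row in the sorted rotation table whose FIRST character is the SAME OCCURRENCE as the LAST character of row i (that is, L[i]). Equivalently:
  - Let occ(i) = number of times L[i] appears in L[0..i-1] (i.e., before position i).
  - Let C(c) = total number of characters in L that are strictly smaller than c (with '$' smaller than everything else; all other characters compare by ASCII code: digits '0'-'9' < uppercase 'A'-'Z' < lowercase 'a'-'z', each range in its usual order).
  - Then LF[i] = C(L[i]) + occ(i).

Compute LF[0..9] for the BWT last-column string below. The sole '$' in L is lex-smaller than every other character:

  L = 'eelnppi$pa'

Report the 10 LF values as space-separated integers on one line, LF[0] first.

Char counts: '$':1, 'a':1, 'e':2, 'i':1, 'l':1, 'n':1, 'p':3
C (first-col start): C('$')=0, C('a')=1, C('e')=2, C('i')=4, C('l')=5, C('n')=6, C('p')=7
L[0]='e': occ=0, LF[0]=C('e')+0=2+0=2
L[1]='e': occ=1, LF[1]=C('e')+1=2+1=3
L[2]='l': occ=0, LF[2]=C('l')+0=5+0=5
L[3]='n': occ=0, LF[3]=C('n')+0=6+0=6
L[4]='p': occ=0, LF[4]=C('p')+0=7+0=7
L[5]='p': occ=1, LF[5]=C('p')+1=7+1=8
L[6]='i': occ=0, LF[6]=C('i')+0=4+0=4
L[7]='$': occ=0, LF[7]=C('$')+0=0+0=0
L[8]='p': occ=2, LF[8]=C('p')+2=7+2=9
L[9]='a': occ=0, LF[9]=C('a')+0=1+0=1

Answer: 2 3 5 6 7 8 4 0 9 1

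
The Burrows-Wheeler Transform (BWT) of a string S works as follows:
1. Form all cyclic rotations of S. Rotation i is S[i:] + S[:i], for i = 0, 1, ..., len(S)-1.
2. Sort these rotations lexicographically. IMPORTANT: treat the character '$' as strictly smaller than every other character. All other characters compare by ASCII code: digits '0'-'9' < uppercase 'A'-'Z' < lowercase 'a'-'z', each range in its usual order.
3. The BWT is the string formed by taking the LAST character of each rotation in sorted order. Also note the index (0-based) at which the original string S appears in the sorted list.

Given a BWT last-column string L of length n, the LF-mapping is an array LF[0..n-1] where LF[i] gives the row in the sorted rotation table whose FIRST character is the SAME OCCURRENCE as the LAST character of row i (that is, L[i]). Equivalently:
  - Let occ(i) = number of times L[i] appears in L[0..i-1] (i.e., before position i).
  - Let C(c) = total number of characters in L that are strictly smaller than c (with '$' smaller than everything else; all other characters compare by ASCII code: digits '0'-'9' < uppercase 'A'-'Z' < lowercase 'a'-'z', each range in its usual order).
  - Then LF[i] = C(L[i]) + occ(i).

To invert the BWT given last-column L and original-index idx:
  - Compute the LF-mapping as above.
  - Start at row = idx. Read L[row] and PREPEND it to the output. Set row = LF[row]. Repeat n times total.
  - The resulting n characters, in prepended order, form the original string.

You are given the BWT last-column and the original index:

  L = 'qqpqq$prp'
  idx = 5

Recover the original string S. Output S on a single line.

LF mapping: 4 5 1 6 7 0 2 8 3
Walk LF starting at row 5, prepending L[row]:
  step 1: row=5, L[5]='$', prepend. Next row=LF[5]=0
  step 2: row=0, L[0]='q', prepend. Next row=LF[0]=4
  step 3: row=4, L[4]='q', prepend. Next row=LF[4]=7
  step 4: row=7, L[7]='r', prepend. Next row=LF[7]=8
  step 5: row=8, L[8]='p', prepend. Next row=LF[8]=3
  step 6: row=3, L[3]='q', prepend. Next row=LF[3]=6
  step 7: row=6, L[6]='p', prepend. Next row=LF[6]=2
  step 8: row=2, L[2]='p', prepend. Next row=LF[2]=1
  step 9: row=1, L[1]='q', prepend. Next row=LF[1]=5
Reversed output: qppqprqq$

Answer: qppqprqq$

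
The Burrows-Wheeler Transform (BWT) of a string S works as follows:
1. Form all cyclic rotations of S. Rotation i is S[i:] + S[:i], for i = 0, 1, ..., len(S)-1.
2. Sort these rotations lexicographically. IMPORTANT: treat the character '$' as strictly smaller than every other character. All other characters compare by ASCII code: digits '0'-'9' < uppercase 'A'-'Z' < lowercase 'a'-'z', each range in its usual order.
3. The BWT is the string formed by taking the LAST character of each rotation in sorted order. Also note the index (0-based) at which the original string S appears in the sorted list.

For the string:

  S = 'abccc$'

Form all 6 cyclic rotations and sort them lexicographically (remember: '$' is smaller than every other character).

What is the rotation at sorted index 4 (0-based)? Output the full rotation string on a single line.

All 6 rotations (rotation i = S[i:]+S[:i]):
  rot[0] = abccc$
  rot[1] = bccc$a
  rot[2] = ccc$ab
  rot[3] = cc$abc
  rot[4] = c$abcc
  rot[5] = $abccc
Sorted (with $ < everything):
  sorted[0] = $abccc
  sorted[1] = abccc$
  sorted[2] = bccc$a
  sorted[3] = c$abcc
  sorted[4] = cc$abc
  sorted[5] = ccc$ab
sorted[4] = cc$abc

Answer: cc$abc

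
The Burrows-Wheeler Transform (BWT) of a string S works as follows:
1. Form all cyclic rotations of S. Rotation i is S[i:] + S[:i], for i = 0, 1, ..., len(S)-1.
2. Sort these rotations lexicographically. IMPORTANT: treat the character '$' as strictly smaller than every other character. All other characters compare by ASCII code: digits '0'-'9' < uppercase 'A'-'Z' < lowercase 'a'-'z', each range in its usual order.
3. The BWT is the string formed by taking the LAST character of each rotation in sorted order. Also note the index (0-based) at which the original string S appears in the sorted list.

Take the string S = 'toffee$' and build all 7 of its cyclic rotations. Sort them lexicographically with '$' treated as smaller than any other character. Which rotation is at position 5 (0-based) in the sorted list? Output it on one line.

Answer: offee$t

Derivation:
All 7 rotations (rotation i = S[i:]+S[:i]):
  rot[0] = toffee$
  rot[1] = offee$t
  rot[2] = ffee$to
  rot[3] = fee$tof
  rot[4] = ee$toff
  rot[5] = e$toffe
  rot[6] = $toffee
Sorted (with $ < everything):
  sorted[0] = $toffee
  sorted[1] = e$toffe
  sorted[2] = ee$toff
  sorted[3] = fee$tof
  sorted[4] = ffee$to
  sorted[5] = offee$t
  sorted[6] = toffee$
sorted[5] = offee$t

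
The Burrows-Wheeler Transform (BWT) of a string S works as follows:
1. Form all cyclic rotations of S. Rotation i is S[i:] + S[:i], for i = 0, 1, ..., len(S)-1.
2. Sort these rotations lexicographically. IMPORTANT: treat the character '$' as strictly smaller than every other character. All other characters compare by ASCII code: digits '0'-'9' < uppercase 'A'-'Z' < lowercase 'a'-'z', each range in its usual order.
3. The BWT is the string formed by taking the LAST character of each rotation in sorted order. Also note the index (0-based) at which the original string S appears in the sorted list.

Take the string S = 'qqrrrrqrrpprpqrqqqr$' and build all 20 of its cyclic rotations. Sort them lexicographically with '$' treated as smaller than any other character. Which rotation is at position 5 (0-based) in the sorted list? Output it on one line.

All 20 rotations (rotation i = S[i:]+S[:i]):
  rot[0] = qqrrrrqrrpprpqrqqqr$
  rot[1] = qrrrrqrrpprpqrqqqr$q
  rot[2] = rrrrqrrpprpqrqqqr$qq
  rot[3] = rrrqrrpprpqrqqqr$qqr
  rot[4] = rrqrrpprpqrqqqr$qqrr
  rot[5] = rqrrpprpqrqqqr$qqrrr
  rot[6] = qrrpprpqrqqqr$qqrrrr
  rot[7] = rrpprpqrqqqr$qqrrrrq
  rot[8] = rpprpqrqqqr$qqrrrrqr
  rot[9] = pprpqrqqqr$qqrrrrqrr
  rot[10] = prpqrqqqr$qqrrrrqrrp
  rot[11] = rpqrqqqr$qqrrrrqrrpp
  rot[12] = pqrqqqr$qqrrrrqrrppr
  rot[13] = qrqqqr$qqrrrrqrrpprp
  rot[14] = rqqqr$qqrrrrqrrpprpq
  rot[15] = qqqr$qqrrrrqrrpprpqr
  rot[16] = qqr$qqrrrrqrrpprpqrq
  rot[17] = qr$qqrrrrqrrpprpqrqq
  rot[18] = r$qqrrrrqrrpprpqrqqq
  rot[19] = $qqrrrrqrrpprpqrqqqr
Sorted (with $ < everything):
  sorted[0] = $qqrrrrqrrpprpqrqqqr
  sorted[1] = pprpqrqqqr$qqrrrrqrr
  sorted[2] = pqrqqqr$qqrrrrqrrppr
  sorted[3] = prpqrqqqr$qqrrrrqrrp
  sorted[4] = qqqr$qqrrrrqrrpprpqr
  sorted[5] = qqr$qqrrrrqrrpprpqrq
  sorted[6] = qqrrrrqrrpprpqrqqqr$
  sorted[7] = qr$qqrrrrqrrpprpqrqq
  sorted[8] = qrqqqr$qqrrrrqrrpprp
  sorted[9] = qrrpprpqrqqqr$qqrrrr
  sorted[10] = qrrrrqrrpprpqrqqqr$q
  sorted[11] = r$qqrrrrqrrpprpqrqqq
  sorted[12] = rpprpqrqqqr$qqrrrrqr
  sorted[13] = rpqrqqqr$qqrrrrqrrpp
  sorted[14] = rqqqr$qqrrrrqrrpprpq
  sorted[15] = rqrrpprpqrqqqr$qqrrr
  sorted[16] = rrpprpqrqqqr$qqrrrrq
  sorted[17] = rrqrrpprpqrqqqr$qqrr
  sorted[18] = rrrqrrpprpqrqqqr$qqr
  sorted[19] = rrrrqrrpprpqrqqqr$qq
sorted[5] = qqr$qqrrrrqrrpprpqrq

Answer: qqr$qqrrrrqrrpprpqrq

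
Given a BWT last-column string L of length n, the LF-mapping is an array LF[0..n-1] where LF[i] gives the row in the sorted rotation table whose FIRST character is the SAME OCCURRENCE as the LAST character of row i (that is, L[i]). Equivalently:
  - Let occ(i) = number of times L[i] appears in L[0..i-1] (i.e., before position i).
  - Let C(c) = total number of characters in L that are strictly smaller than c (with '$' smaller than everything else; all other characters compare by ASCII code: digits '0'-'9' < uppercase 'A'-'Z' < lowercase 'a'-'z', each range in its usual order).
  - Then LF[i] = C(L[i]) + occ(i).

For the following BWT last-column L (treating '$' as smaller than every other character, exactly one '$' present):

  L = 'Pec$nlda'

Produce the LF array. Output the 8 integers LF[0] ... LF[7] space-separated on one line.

Char counts: '$':1, 'P':1, 'a':1, 'c':1, 'd':1, 'e':1, 'l':1, 'n':1
C (first-col start): C('$')=0, C('P')=1, C('a')=2, C('c')=3, C('d')=4, C('e')=5, C('l')=6, C('n')=7
L[0]='P': occ=0, LF[0]=C('P')+0=1+0=1
L[1]='e': occ=0, LF[1]=C('e')+0=5+0=5
L[2]='c': occ=0, LF[2]=C('c')+0=3+0=3
L[3]='$': occ=0, LF[3]=C('$')+0=0+0=0
L[4]='n': occ=0, LF[4]=C('n')+0=7+0=7
L[5]='l': occ=0, LF[5]=C('l')+0=6+0=6
L[6]='d': occ=0, LF[6]=C('d')+0=4+0=4
L[7]='a': occ=0, LF[7]=C('a')+0=2+0=2

Answer: 1 5 3 0 7 6 4 2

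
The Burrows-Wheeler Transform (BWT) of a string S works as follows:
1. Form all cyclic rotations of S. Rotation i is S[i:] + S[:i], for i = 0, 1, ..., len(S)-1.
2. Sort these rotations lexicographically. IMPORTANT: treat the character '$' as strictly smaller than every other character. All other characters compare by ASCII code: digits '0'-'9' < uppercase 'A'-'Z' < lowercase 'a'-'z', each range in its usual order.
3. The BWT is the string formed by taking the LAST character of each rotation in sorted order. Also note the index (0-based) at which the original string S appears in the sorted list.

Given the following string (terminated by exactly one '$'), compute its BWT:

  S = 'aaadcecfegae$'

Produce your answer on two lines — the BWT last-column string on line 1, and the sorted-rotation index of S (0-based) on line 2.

Answer: e$aagdeaacfce
1

Derivation:
All 13 rotations (rotation i = S[i:]+S[:i]):
  rot[0] = aaadcecfegae$
  rot[1] = aadcecfegae$a
  rot[2] = adcecfegae$aa
  rot[3] = dcecfegae$aaa
  rot[4] = cecfegae$aaad
  rot[5] = ecfegae$aaadc
  rot[6] = cfegae$aaadce
  rot[7] = fegae$aaadcec
  rot[8] = egae$aaadcecf
  rot[9] = gae$aaadcecfe
  rot[10] = ae$aaadcecfeg
  rot[11] = e$aaadcecfega
  rot[12] = $aaadcecfegae
Sorted (with $ < everything):
  sorted[0] = $aaadcecfegae  (last char: 'e')
  sorted[1] = aaadcecfegae$  (last char: '$')
  sorted[2] = aadcecfegae$a  (last char: 'a')
  sorted[3] = adcecfegae$aa  (last char: 'a')
  sorted[4] = ae$aaadcecfeg  (last char: 'g')
  sorted[5] = cecfegae$aaad  (last char: 'd')
  sorted[6] = cfegae$aaadce  (last char: 'e')
  sorted[7] = dcecfegae$aaa  (last char: 'a')
  sorted[8] = e$aaadcecfega  (last char: 'a')
  sorted[9] = ecfegae$aaadc  (last char: 'c')
  sorted[10] = egae$aaadcecf  (last char: 'f')
  sorted[11] = fegae$aaadcec  (last char: 'c')
  sorted[12] = gae$aaadcecfe  (last char: 'e')
Last column: e$aagdeaacfce
Original string S is at sorted index 1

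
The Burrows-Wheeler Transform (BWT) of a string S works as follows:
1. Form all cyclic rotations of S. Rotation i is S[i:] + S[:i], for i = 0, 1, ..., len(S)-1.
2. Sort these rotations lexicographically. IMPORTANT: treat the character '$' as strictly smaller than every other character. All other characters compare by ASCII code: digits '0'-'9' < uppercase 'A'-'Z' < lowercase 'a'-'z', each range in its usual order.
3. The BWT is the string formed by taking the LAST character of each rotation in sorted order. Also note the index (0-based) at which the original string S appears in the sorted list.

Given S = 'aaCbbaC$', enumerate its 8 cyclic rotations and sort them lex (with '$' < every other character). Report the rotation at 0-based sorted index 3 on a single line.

Answer: aC$aaCbb

Derivation:
All 8 rotations (rotation i = S[i:]+S[:i]):
  rot[0] = aaCbbaC$
  rot[1] = aCbbaC$a
  rot[2] = CbbaC$aa
  rot[3] = bbaC$aaC
  rot[4] = baC$aaCb
  rot[5] = aC$aaCbb
  rot[6] = C$aaCbba
  rot[7] = $aaCbbaC
Sorted (with $ < everything):
  sorted[0] = $aaCbbaC
  sorted[1] = C$aaCbba
  sorted[2] = CbbaC$aa
  sorted[3] = aC$aaCbb
  sorted[4] = aCbbaC$a
  sorted[5] = aaCbbaC$
  sorted[6] = baC$aaCb
  sorted[7] = bbaC$aaC
sorted[3] = aC$aaCbb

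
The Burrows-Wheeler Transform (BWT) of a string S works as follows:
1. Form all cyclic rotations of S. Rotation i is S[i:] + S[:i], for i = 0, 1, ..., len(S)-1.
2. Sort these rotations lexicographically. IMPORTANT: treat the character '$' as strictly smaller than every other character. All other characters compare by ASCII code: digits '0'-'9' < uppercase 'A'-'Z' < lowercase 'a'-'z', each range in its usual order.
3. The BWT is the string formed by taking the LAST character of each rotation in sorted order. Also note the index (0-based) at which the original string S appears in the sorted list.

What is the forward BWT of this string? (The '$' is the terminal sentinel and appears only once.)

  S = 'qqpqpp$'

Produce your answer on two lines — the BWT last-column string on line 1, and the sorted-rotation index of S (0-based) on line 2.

Answer: ppqqpq$
6

Derivation:
All 7 rotations (rotation i = S[i:]+S[:i]):
  rot[0] = qqpqpp$
  rot[1] = qpqpp$q
  rot[2] = pqpp$qq
  rot[3] = qpp$qqp
  rot[4] = pp$qqpq
  rot[5] = p$qqpqp
  rot[6] = $qqpqpp
Sorted (with $ < everything):
  sorted[0] = $qqpqpp  (last char: 'p')
  sorted[1] = p$qqpqp  (last char: 'p')
  sorted[2] = pp$qqpq  (last char: 'q')
  sorted[3] = pqpp$qq  (last char: 'q')
  sorted[4] = qpp$qqp  (last char: 'p')
  sorted[5] = qpqpp$q  (last char: 'q')
  sorted[6] = qqpqpp$  (last char: '$')
Last column: ppqqpq$
Original string S is at sorted index 6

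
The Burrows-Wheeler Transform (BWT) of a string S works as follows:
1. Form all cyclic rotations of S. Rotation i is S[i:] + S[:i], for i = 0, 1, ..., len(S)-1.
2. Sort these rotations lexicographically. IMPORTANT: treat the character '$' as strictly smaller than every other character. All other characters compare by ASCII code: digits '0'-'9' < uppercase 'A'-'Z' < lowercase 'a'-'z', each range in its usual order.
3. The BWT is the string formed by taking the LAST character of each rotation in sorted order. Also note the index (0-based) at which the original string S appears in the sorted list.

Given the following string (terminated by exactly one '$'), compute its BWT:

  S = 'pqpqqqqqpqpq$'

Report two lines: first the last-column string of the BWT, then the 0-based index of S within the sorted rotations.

All 13 rotations (rotation i = S[i:]+S[:i]):
  rot[0] = pqpqqqqqpqpq$
  rot[1] = qpqqqqqpqpq$p
  rot[2] = pqqqqqpqpq$pq
  rot[3] = qqqqqpqpq$pqp
  rot[4] = qqqqpqpq$pqpq
  rot[5] = qqqpqpq$pqpqq
  rot[6] = qqpqpq$pqpqqq
  rot[7] = qpqpq$pqpqqqq
  rot[8] = pqpq$pqpqqqqq
  rot[9] = qpq$pqpqqqqqp
  rot[10] = pq$pqpqqqqqpq
  rot[11] = q$pqpqqqqqpqp
  rot[12] = $pqpqqqqqpqpq
Sorted (with $ < everything):
  sorted[0] = $pqpqqqqqpqpq  (last char: 'q')
  sorted[1] = pq$pqpqqqqqpq  (last char: 'q')
  sorted[2] = pqpq$pqpqqqqq  (last char: 'q')
  sorted[3] = pqpqqqqqpqpq$  (last char: '$')
  sorted[4] = pqqqqqpqpq$pq  (last char: 'q')
  sorted[5] = q$pqpqqqqqpqp  (last char: 'p')
  sorted[6] = qpq$pqpqqqqqp  (last char: 'p')
  sorted[7] = qpqpq$pqpqqqq  (last char: 'q')
  sorted[8] = qpqqqqqpqpq$p  (last char: 'p')
  sorted[9] = qqpqpq$pqpqqq  (last char: 'q')
  sorted[10] = qqqpqpq$pqpqq  (last char: 'q')
  sorted[11] = qqqqpqpq$pqpq  (last char: 'q')
  sorted[12] = qqqqqpqpq$pqp  (last char: 'p')
Last column: qqq$qppqpqqqp
Original string S is at sorted index 3

Answer: qqq$qppqpqqqp
3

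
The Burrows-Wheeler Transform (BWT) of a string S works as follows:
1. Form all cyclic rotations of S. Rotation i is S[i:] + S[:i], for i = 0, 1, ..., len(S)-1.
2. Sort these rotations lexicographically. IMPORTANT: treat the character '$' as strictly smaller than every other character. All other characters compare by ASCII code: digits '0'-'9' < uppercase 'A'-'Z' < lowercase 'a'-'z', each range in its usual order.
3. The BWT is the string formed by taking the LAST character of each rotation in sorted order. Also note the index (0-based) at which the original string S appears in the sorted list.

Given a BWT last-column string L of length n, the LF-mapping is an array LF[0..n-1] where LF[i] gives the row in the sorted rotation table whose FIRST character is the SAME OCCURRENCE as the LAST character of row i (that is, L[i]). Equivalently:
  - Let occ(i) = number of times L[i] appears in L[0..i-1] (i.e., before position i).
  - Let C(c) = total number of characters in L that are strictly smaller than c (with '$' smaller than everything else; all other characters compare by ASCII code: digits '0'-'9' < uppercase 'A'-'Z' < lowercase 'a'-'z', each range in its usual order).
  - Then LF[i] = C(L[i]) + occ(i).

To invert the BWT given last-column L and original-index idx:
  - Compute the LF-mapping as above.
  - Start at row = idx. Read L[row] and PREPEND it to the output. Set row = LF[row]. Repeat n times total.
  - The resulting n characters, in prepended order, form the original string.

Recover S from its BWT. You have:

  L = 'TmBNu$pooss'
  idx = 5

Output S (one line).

LF mapping: 3 4 1 2 10 0 7 5 6 8 9
Walk LF starting at row 5, prepending L[row]:
  step 1: row=5, L[5]='$', prepend. Next row=LF[5]=0
  step 2: row=0, L[0]='T', prepend. Next row=LF[0]=3
  step 3: row=3, L[3]='N', prepend. Next row=LF[3]=2
  step 4: row=2, L[2]='B', prepend. Next row=LF[2]=1
  step 5: row=1, L[1]='m', prepend. Next row=LF[1]=4
  step 6: row=4, L[4]='u', prepend. Next row=LF[4]=10
  step 7: row=10, L[10]='s', prepend. Next row=LF[10]=9
  step 8: row=9, L[9]='s', prepend. Next row=LF[9]=8
  step 9: row=8, L[8]='o', prepend. Next row=LF[8]=6
  step 10: row=6, L[6]='p', prepend. Next row=LF[6]=7
  step 11: row=7, L[7]='o', prepend. Next row=LF[7]=5
Reversed output: opossumBNT$

Answer: opossumBNT$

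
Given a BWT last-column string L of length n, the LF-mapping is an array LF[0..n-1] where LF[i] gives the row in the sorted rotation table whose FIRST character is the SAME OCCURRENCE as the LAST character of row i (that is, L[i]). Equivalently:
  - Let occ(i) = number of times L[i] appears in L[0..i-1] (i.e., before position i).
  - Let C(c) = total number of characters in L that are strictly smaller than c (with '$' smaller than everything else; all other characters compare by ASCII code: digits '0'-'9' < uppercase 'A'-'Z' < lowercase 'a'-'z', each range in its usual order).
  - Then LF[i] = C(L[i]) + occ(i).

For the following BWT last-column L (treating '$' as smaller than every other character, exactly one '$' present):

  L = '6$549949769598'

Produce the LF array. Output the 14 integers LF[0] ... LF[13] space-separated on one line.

Answer: 5 0 3 1 9 10 2 11 7 6 12 4 13 8

Derivation:
Char counts: '$':1, '4':2, '5':2, '6':2, '7':1, '8':1, '9':5
C (first-col start): C('$')=0, C('4')=1, C('5')=3, C('6')=5, C('7')=7, C('8')=8, C('9')=9
L[0]='6': occ=0, LF[0]=C('6')+0=5+0=5
L[1]='$': occ=0, LF[1]=C('$')+0=0+0=0
L[2]='5': occ=0, LF[2]=C('5')+0=3+0=3
L[3]='4': occ=0, LF[3]=C('4')+0=1+0=1
L[4]='9': occ=0, LF[4]=C('9')+0=9+0=9
L[5]='9': occ=1, LF[5]=C('9')+1=9+1=10
L[6]='4': occ=1, LF[6]=C('4')+1=1+1=2
L[7]='9': occ=2, LF[7]=C('9')+2=9+2=11
L[8]='7': occ=0, LF[8]=C('7')+0=7+0=7
L[9]='6': occ=1, LF[9]=C('6')+1=5+1=6
L[10]='9': occ=3, LF[10]=C('9')+3=9+3=12
L[11]='5': occ=1, LF[11]=C('5')+1=3+1=4
L[12]='9': occ=4, LF[12]=C('9')+4=9+4=13
L[13]='8': occ=0, LF[13]=C('8')+0=8+0=8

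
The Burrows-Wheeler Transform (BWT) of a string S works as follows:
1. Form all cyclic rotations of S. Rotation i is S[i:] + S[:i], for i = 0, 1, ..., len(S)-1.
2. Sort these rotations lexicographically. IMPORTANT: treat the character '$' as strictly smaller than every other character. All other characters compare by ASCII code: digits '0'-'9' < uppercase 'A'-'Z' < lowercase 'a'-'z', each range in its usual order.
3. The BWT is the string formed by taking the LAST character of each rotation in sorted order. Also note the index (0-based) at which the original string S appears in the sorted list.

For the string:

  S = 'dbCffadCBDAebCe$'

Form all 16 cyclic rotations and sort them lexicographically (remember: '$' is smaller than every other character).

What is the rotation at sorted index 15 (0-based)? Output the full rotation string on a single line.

Answer: ffadCBDAebCe$dbC

Derivation:
All 16 rotations (rotation i = S[i:]+S[:i]):
  rot[0] = dbCffadCBDAebCe$
  rot[1] = bCffadCBDAebCe$d
  rot[2] = CffadCBDAebCe$db
  rot[3] = ffadCBDAebCe$dbC
  rot[4] = fadCBDAebCe$dbCf
  rot[5] = adCBDAebCe$dbCff
  rot[6] = dCBDAebCe$dbCffa
  rot[7] = CBDAebCe$dbCffad
  rot[8] = BDAebCe$dbCffadC
  rot[9] = DAebCe$dbCffadCB
  rot[10] = AebCe$dbCffadCBD
  rot[11] = ebCe$dbCffadCBDA
  rot[12] = bCe$dbCffadCBDAe
  rot[13] = Ce$dbCffadCBDAeb
  rot[14] = e$dbCffadCBDAebC
  rot[15] = $dbCffadCBDAebCe
Sorted (with $ < everything):
  sorted[0] = $dbCffadCBDAebCe
  sorted[1] = AebCe$dbCffadCBD
  sorted[2] = BDAebCe$dbCffadC
  sorted[3] = CBDAebCe$dbCffad
  sorted[4] = Ce$dbCffadCBDAeb
  sorted[5] = CffadCBDAebCe$db
  sorted[6] = DAebCe$dbCffadCB
  sorted[7] = adCBDAebCe$dbCff
  sorted[8] = bCe$dbCffadCBDAe
  sorted[9] = bCffadCBDAebCe$d
  sorted[10] = dCBDAebCe$dbCffa
  sorted[11] = dbCffadCBDAebCe$
  sorted[12] = e$dbCffadCBDAebC
  sorted[13] = ebCe$dbCffadCBDA
  sorted[14] = fadCBDAebCe$dbCf
  sorted[15] = ffadCBDAebCe$dbC
sorted[15] = ffadCBDAebCe$dbC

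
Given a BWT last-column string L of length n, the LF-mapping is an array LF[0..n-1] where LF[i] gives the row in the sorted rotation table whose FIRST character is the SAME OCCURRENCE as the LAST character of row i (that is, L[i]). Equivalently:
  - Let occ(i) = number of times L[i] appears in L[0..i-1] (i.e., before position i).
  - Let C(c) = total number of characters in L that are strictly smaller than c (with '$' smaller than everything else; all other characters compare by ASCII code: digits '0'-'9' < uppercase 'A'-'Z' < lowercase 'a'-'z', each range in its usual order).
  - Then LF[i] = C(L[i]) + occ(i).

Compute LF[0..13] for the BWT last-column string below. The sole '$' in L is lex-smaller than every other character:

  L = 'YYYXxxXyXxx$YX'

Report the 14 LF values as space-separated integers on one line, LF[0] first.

Answer: 5 6 7 1 9 10 2 13 3 11 12 0 8 4

Derivation:
Char counts: '$':1, 'X':4, 'Y':4, 'x':4, 'y':1
C (first-col start): C('$')=0, C('X')=1, C('Y')=5, C('x')=9, C('y')=13
L[0]='Y': occ=0, LF[0]=C('Y')+0=5+0=5
L[1]='Y': occ=1, LF[1]=C('Y')+1=5+1=6
L[2]='Y': occ=2, LF[2]=C('Y')+2=5+2=7
L[3]='X': occ=0, LF[3]=C('X')+0=1+0=1
L[4]='x': occ=0, LF[4]=C('x')+0=9+0=9
L[5]='x': occ=1, LF[5]=C('x')+1=9+1=10
L[6]='X': occ=1, LF[6]=C('X')+1=1+1=2
L[7]='y': occ=0, LF[7]=C('y')+0=13+0=13
L[8]='X': occ=2, LF[8]=C('X')+2=1+2=3
L[9]='x': occ=2, LF[9]=C('x')+2=9+2=11
L[10]='x': occ=3, LF[10]=C('x')+3=9+3=12
L[11]='$': occ=0, LF[11]=C('$')+0=0+0=0
L[12]='Y': occ=3, LF[12]=C('Y')+3=5+3=8
L[13]='X': occ=3, LF[13]=C('X')+3=1+3=4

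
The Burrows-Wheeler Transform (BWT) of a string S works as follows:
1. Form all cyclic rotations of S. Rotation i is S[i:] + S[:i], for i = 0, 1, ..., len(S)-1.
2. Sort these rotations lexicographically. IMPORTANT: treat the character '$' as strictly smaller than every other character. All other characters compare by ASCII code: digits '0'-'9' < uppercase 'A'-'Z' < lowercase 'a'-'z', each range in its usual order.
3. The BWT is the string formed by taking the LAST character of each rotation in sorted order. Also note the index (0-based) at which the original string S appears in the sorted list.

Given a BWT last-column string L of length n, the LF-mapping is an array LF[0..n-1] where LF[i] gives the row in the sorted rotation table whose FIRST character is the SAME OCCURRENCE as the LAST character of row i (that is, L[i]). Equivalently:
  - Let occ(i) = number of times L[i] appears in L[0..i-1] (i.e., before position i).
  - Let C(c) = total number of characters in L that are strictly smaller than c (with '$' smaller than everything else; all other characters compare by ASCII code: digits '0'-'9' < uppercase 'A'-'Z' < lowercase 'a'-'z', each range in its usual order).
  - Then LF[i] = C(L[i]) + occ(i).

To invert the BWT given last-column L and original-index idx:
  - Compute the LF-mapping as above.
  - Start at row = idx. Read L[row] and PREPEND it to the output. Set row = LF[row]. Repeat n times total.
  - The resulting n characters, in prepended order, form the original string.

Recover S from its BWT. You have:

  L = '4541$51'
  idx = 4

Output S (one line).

LF mapping: 3 5 4 1 0 6 2
Walk LF starting at row 4, prepending L[row]:
  step 1: row=4, L[4]='$', prepend. Next row=LF[4]=0
  step 2: row=0, L[0]='4', prepend. Next row=LF[0]=3
  step 3: row=3, L[3]='1', prepend. Next row=LF[3]=1
  step 4: row=1, L[1]='5', prepend. Next row=LF[1]=5
  step 5: row=5, L[5]='5', prepend. Next row=LF[5]=6
  step 6: row=6, L[6]='1', prepend. Next row=LF[6]=2
  step 7: row=2, L[2]='4', prepend. Next row=LF[2]=4
Reversed output: 415514$

Answer: 415514$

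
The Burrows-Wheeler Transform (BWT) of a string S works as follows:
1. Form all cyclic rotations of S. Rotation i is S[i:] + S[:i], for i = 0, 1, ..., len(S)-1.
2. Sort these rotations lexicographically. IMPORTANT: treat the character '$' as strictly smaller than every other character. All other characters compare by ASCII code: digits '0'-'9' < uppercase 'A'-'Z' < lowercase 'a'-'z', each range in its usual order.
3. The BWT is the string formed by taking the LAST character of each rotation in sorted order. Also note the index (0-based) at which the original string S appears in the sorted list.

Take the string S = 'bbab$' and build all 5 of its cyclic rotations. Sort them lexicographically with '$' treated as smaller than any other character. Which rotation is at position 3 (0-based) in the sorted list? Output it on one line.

Answer: bab$b

Derivation:
All 5 rotations (rotation i = S[i:]+S[:i]):
  rot[0] = bbab$
  rot[1] = bab$b
  rot[2] = ab$bb
  rot[3] = b$bba
  rot[4] = $bbab
Sorted (with $ < everything):
  sorted[0] = $bbab
  sorted[1] = ab$bb
  sorted[2] = b$bba
  sorted[3] = bab$b
  sorted[4] = bbab$
sorted[3] = bab$b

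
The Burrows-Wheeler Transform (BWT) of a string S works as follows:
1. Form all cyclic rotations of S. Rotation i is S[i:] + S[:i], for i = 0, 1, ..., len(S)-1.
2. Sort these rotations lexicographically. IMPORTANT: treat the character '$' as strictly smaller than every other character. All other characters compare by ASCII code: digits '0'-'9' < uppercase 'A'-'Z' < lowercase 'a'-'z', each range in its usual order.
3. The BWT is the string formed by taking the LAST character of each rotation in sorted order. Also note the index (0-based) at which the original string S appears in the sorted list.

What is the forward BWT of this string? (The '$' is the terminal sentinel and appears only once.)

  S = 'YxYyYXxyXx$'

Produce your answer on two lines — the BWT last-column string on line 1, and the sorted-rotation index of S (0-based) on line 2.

Answer: xyYy$xXYXxY
4

Derivation:
All 11 rotations (rotation i = S[i:]+S[:i]):
  rot[0] = YxYyYXxyXx$
  rot[1] = xYyYXxyXx$Y
  rot[2] = YyYXxyXx$Yx
  rot[3] = yYXxyXx$YxY
  rot[4] = YXxyXx$YxYy
  rot[5] = XxyXx$YxYyY
  rot[6] = xyXx$YxYyYX
  rot[7] = yXx$YxYyYXx
  rot[8] = Xx$YxYyYXxy
  rot[9] = x$YxYyYXxyX
  rot[10] = $YxYyYXxyXx
Sorted (with $ < everything):
  sorted[0] = $YxYyYXxyXx  (last char: 'x')
  sorted[1] = Xx$YxYyYXxy  (last char: 'y')
  sorted[2] = XxyXx$YxYyY  (last char: 'Y')
  sorted[3] = YXxyXx$YxYy  (last char: 'y')
  sorted[4] = YxYyYXxyXx$  (last char: '$')
  sorted[5] = YyYXxyXx$Yx  (last char: 'x')
  sorted[6] = x$YxYyYXxyX  (last char: 'X')
  sorted[7] = xYyYXxyXx$Y  (last char: 'Y')
  sorted[8] = xyXx$YxYyYX  (last char: 'X')
  sorted[9] = yXx$YxYyYXx  (last char: 'x')
  sorted[10] = yYXxyXx$YxY  (last char: 'Y')
Last column: xyYy$xXYXxY
Original string S is at sorted index 4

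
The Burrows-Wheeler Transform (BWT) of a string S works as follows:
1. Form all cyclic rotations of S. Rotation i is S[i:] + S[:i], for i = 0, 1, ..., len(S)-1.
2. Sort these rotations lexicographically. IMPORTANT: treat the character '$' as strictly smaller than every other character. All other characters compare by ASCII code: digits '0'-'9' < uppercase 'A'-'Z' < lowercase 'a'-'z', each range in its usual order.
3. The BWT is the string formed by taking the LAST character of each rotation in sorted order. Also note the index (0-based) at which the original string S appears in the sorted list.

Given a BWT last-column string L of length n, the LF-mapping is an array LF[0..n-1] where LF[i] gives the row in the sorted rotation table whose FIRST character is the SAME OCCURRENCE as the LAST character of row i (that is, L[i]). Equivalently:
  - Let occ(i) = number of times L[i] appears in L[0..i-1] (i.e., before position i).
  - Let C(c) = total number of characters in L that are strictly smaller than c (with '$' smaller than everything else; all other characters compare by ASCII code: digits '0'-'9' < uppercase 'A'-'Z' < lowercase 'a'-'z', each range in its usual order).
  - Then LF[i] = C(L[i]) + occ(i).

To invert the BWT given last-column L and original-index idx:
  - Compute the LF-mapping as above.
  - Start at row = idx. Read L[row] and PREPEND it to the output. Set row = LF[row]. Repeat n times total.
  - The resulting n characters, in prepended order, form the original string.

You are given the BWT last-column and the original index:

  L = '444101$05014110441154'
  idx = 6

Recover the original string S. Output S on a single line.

Answer: 11014004011444145514$

Derivation:
LF mapping: 12 13 14 5 1 6 0 2 19 3 7 15 8 9 4 16 17 10 11 20 18
Walk LF starting at row 6, prepending L[row]:
  step 1: row=6, L[6]='$', prepend. Next row=LF[6]=0
  step 2: row=0, L[0]='4', prepend. Next row=LF[0]=12
  step 3: row=12, L[12]='1', prepend. Next row=LF[12]=8
  step 4: row=8, L[8]='5', prepend. Next row=LF[8]=19
  step 5: row=19, L[19]='5', prepend. Next row=LF[19]=20
  step 6: row=20, L[20]='4', prepend. Next row=LF[20]=18
  step 7: row=18, L[18]='1', prepend. Next row=LF[18]=11
  step 8: row=11, L[11]='4', prepend. Next row=LF[11]=15
  step 9: row=15, L[15]='4', prepend. Next row=LF[15]=16
  step 10: row=16, L[16]='4', prepend. Next row=LF[16]=17
  step 11: row=17, L[17]='1', prepend. Next row=LF[17]=10
  step 12: row=10, L[10]='1', prepend. Next row=LF[10]=7
  step 13: row=7, L[7]='0', prepend. Next row=LF[7]=2
  step 14: row=2, L[2]='4', prepend. Next row=LF[2]=14
  step 15: row=14, L[14]='0', prepend. Next row=LF[14]=4
  step 16: row=4, L[4]='0', prepend. Next row=LF[4]=1
  step 17: row=1, L[1]='4', prepend. Next row=LF[1]=13
  step 18: row=13, L[13]='1', prepend. Next row=LF[13]=9
  step 19: row=9, L[9]='0', prepend. Next row=LF[9]=3
  step 20: row=3, L[3]='1', prepend. Next row=LF[3]=5
  step 21: row=5, L[5]='1', prepend. Next row=LF[5]=6
Reversed output: 11014004011444145514$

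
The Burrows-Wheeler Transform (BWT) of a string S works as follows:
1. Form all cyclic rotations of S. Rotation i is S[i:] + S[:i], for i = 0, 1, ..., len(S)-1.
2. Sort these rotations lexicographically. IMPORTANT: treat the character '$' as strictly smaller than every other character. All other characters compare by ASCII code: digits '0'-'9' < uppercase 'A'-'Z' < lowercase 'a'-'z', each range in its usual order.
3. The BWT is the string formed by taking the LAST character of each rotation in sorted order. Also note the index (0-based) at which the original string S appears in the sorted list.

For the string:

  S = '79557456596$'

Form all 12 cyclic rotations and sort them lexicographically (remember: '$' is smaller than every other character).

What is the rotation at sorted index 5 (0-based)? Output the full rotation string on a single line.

Answer: 596$79557456

Derivation:
All 12 rotations (rotation i = S[i:]+S[:i]):
  rot[0] = 79557456596$
  rot[1] = 9557456596$7
  rot[2] = 557456596$79
  rot[3] = 57456596$795
  rot[4] = 7456596$7955
  rot[5] = 456596$79557
  rot[6] = 56596$795574
  rot[7] = 6596$7955745
  rot[8] = 596$79557456
  rot[9] = 96$795574565
  rot[10] = 6$7955745659
  rot[11] = $79557456596
Sorted (with $ < everything):
  sorted[0] = $79557456596
  sorted[1] = 456596$79557
  sorted[2] = 557456596$79
  sorted[3] = 56596$795574
  sorted[4] = 57456596$795
  sorted[5] = 596$79557456
  sorted[6] = 6$7955745659
  sorted[7] = 6596$7955745
  sorted[8] = 7456596$7955
  sorted[9] = 79557456596$
  sorted[10] = 9557456596$7
  sorted[11] = 96$795574565
sorted[5] = 596$79557456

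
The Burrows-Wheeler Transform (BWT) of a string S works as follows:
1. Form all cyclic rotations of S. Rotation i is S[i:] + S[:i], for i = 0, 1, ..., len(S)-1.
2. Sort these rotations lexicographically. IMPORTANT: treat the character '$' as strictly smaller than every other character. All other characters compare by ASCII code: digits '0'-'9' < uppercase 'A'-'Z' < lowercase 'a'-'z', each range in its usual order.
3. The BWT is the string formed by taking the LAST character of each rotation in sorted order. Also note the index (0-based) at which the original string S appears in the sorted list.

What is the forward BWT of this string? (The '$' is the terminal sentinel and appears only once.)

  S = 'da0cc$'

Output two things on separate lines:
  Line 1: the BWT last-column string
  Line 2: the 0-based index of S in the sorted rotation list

Answer: cadc0$
5

Derivation:
All 6 rotations (rotation i = S[i:]+S[:i]):
  rot[0] = da0cc$
  rot[1] = a0cc$d
  rot[2] = 0cc$da
  rot[3] = cc$da0
  rot[4] = c$da0c
  rot[5] = $da0cc
Sorted (with $ < everything):
  sorted[0] = $da0cc  (last char: 'c')
  sorted[1] = 0cc$da  (last char: 'a')
  sorted[2] = a0cc$d  (last char: 'd')
  sorted[3] = c$da0c  (last char: 'c')
  sorted[4] = cc$da0  (last char: '0')
  sorted[5] = da0cc$  (last char: '$')
Last column: cadc0$
Original string S is at sorted index 5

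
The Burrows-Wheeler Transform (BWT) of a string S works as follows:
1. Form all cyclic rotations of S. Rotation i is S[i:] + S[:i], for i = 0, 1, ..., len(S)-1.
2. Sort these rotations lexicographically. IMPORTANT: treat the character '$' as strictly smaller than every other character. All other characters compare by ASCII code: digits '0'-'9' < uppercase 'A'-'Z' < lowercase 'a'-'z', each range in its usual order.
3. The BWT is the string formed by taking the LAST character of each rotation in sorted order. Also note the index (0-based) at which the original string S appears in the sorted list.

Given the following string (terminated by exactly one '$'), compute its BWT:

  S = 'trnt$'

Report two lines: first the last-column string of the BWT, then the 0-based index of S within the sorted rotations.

All 5 rotations (rotation i = S[i:]+S[:i]):
  rot[0] = trnt$
  rot[1] = rnt$t
  rot[2] = nt$tr
  rot[3] = t$trn
  rot[4] = $trnt
Sorted (with $ < everything):
  sorted[0] = $trnt  (last char: 't')
  sorted[1] = nt$tr  (last char: 'r')
  sorted[2] = rnt$t  (last char: 't')
  sorted[3] = t$trn  (last char: 'n')
  sorted[4] = trnt$  (last char: '$')
Last column: trtn$
Original string S is at sorted index 4

Answer: trtn$
4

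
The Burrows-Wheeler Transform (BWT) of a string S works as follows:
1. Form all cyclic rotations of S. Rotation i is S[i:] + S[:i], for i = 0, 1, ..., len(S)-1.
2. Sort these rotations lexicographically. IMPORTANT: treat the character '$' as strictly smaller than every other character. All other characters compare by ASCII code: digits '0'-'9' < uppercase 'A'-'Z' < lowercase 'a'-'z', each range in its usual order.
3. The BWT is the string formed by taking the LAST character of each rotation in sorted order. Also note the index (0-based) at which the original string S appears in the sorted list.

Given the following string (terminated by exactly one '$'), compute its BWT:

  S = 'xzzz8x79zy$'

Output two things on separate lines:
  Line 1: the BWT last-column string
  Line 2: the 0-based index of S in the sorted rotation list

Answer: yxz78$zz9zx
5

Derivation:
All 11 rotations (rotation i = S[i:]+S[:i]):
  rot[0] = xzzz8x79zy$
  rot[1] = zzz8x79zy$x
  rot[2] = zz8x79zy$xz
  rot[3] = z8x79zy$xzz
  rot[4] = 8x79zy$xzzz
  rot[5] = x79zy$xzzz8
  rot[6] = 79zy$xzzz8x
  rot[7] = 9zy$xzzz8x7
  rot[8] = zy$xzzz8x79
  rot[9] = y$xzzz8x79z
  rot[10] = $xzzz8x79zy
Sorted (with $ < everything):
  sorted[0] = $xzzz8x79zy  (last char: 'y')
  sorted[1] = 79zy$xzzz8x  (last char: 'x')
  sorted[2] = 8x79zy$xzzz  (last char: 'z')
  sorted[3] = 9zy$xzzz8x7  (last char: '7')
  sorted[4] = x79zy$xzzz8  (last char: '8')
  sorted[5] = xzzz8x79zy$  (last char: '$')
  sorted[6] = y$xzzz8x79z  (last char: 'z')
  sorted[7] = z8x79zy$xzz  (last char: 'z')
  sorted[8] = zy$xzzz8x79  (last char: '9')
  sorted[9] = zz8x79zy$xz  (last char: 'z')
  sorted[10] = zzz8x79zy$x  (last char: 'x')
Last column: yxz78$zz9zx
Original string S is at sorted index 5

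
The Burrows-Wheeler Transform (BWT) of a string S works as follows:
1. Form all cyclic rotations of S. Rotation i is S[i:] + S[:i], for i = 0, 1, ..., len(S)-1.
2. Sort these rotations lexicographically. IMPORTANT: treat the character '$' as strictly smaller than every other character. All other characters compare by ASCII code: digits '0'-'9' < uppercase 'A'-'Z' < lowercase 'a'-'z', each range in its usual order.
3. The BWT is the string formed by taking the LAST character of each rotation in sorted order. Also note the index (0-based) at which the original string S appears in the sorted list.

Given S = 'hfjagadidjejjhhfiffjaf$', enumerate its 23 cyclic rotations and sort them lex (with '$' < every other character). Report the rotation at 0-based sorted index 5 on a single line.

All 23 rotations (rotation i = S[i:]+S[:i]):
  rot[0] = hfjagadidjejjhhfiffjaf$
  rot[1] = fjagadidjejjhhfiffjaf$h
  rot[2] = jagadidjejjhhfiffjaf$hf
  rot[3] = agadidjejjhhfiffjaf$hfj
  rot[4] = gadidjejjhhfiffjaf$hfja
  rot[5] = adidjejjhhfiffjaf$hfjag
  rot[6] = didjejjhhfiffjaf$hfjaga
  rot[7] = idjejjhhfiffjaf$hfjagad
  rot[8] = djejjhhfiffjaf$hfjagadi
  rot[9] = jejjhhfiffjaf$hfjagadid
  rot[10] = ejjhhfiffjaf$hfjagadidj
  rot[11] = jjhhfiffjaf$hfjagadidje
  rot[12] = jhhfiffjaf$hfjagadidjej
  rot[13] = hhfiffjaf$hfjagadidjejj
  rot[14] = hfiffjaf$hfjagadidjejjh
  rot[15] = fiffjaf$hfjagadidjejjhh
  rot[16] = iffjaf$hfjagadidjejjhhf
  rot[17] = ffjaf$hfjagadidjejjhhfi
  rot[18] = fjaf$hfjagadidjejjhhfif
  rot[19] = jaf$hfjagadidjejjhhfiff
  rot[20] = af$hfjagadidjejjhhfiffj
  rot[21] = f$hfjagadidjejjhhfiffja
  rot[22] = $hfjagadidjejjhhfiffjaf
Sorted (with $ < everything):
  sorted[0] = $hfjagadidjejjhhfiffjaf
  sorted[1] = adidjejjhhfiffjaf$hfjag
  sorted[2] = af$hfjagadidjejjhhfiffj
  sorted[3] = agadidjejjhhfiffjaf$hfj
  sorted[4] = didjejjhhfiffjaf$hfjaga
  sorted[5] = djejjhhfiffjaf$hfjagadi
  sorted[6] = ejjhhfiffjaf$hfjagadidj
  sorted[7] = f$hfjagadidjejjhhfiffja
  sorted[8] = ffjaf$hfjagadidjejjhhfi
  sorted[9] = fiffjaf$hfjagadidjejjhh
  sorted[10] = fjaf$hfjagadidjejjhhfif
  sorted[11] = fjagadidjejjhhfiffjaf$h
  sorted[12] = gadidjejjhhfiffjaf$hfja
  sorted[13] = hfiffjaf$hfjagadidjejjh
  sorted[14] = hfjagadidjejjhhfiffjaf$
  sorted[15] = hhfiffjaf$hfjagadidjejj
  sorted[16] = idjejjhhfiffjaf$hfjagad
  sorted[17] = iffjaf$hfjagadidjejjhhf
  sorted[18] = jaf$hfjagadidjejjhhfiff
  sorted[19] = jagadidjejjhhfiffjaf$hf
  sorted[20] = jejjhhfiffjaf$hfjagadid
  sorted[21] = jhhfiffjaf$hfjagadidjej
  sorted[22] = jjhhfiffjaf$hfjagadidje
sorted[5] = djejjhhfiffjaf$hfjagadi

Answer: djejjhhfiffjaf$hfjagadi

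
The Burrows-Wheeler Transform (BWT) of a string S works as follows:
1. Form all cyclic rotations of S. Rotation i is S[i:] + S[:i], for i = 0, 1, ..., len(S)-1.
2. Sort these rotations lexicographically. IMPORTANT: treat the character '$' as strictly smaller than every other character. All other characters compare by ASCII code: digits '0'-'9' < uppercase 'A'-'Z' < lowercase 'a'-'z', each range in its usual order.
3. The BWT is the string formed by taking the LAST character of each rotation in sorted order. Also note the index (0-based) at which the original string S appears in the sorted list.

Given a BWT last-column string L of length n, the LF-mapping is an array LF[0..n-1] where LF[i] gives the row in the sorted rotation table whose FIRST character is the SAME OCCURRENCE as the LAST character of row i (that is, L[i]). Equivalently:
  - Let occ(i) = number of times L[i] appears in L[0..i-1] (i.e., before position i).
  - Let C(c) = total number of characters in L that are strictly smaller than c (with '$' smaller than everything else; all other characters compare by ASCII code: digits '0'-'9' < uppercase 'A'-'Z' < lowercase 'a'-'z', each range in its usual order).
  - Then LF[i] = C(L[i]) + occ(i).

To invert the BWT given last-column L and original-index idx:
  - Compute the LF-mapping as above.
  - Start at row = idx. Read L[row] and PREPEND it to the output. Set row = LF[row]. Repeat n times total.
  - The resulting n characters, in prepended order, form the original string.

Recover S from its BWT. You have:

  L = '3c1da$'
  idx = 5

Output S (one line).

LF mapping: 2 4 1 5 3 0
Walk LF starting at row 5, prepending L[row]:
  step 1: row=5, L[5]='$', prepend. Next row=LF[5]=0
  step 2: row=0, L[0]='3', prepend. Next row=LF[0]=2
  step 3: row=2, L[2]='1', prepend. Next row=LF[2]=1
  step 4: row=1, L[1]='c', prepend. Next row=LF[1]=4
  step 5: row=4, L[4]='a', prepend. Next row=LF[4]=3
  step 6: row=3, L[3]='d', prepend. Next row=LF[3]=5
Reversed output: dac13$

Answer: dac13$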